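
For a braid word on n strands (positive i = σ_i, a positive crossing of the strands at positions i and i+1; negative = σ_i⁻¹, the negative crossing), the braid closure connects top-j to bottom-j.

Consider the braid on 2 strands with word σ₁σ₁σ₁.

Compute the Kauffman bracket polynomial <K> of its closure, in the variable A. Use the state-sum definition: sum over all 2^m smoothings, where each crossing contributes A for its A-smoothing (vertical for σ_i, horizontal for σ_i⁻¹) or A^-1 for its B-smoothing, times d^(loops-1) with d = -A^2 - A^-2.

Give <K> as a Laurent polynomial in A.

-A^5 - A^-3 + A^-7

Derivation:
Braid: s1 s1 s1 on 2 strands, 3 crossings.
Writhe w = (#positive) - (#negative) = 3 - 0 = 3.
Computing the Kauffman bracket via state sum. There are 2^3 = 8 states.
Each crossing splits two ways (0=vertical, 1=horizontal). The state's weight is A^(#A-smoothings - #B-smoothings) * d^(loops - 1).
  state 000: A-exp=+3, loops=2, term = A^3 * d^1
  state 001: A-exp=+1, loops=1, term = A^1 * d^0
  state 010: A-exp=+1, loops=1, term = A^1 * d^0
  state 011: A-exp=-1, loops=2, term = A^-1 * d^1
  state 100: A-exp=+1, loops=1, term = A^1 * d^0
  state 101: A-exp=-1, loops=2, term = A^-1 * d^1
  state 110: A-exp=-1, loops=2, term = A^-1 * d^1
  state 111: A-exp=-3, loops=3, term = A^-3 * d^2
Collect the terms by A-exponent (count of states per loop number):
Powers of d = -A^2 - A^-2: d^2 = A^4 + 2 + A^-4.
  A^3 * (d) = -A^5 - A
  A^1 * (3) = 3*A
  A^-1 * (3*d) = -3*A - 3*A^-3
  A^-3 * (d^2) = A + 2*A^-3 + A^-7
Summing the groups: <K> = -A^5 - A^-3 + A^-7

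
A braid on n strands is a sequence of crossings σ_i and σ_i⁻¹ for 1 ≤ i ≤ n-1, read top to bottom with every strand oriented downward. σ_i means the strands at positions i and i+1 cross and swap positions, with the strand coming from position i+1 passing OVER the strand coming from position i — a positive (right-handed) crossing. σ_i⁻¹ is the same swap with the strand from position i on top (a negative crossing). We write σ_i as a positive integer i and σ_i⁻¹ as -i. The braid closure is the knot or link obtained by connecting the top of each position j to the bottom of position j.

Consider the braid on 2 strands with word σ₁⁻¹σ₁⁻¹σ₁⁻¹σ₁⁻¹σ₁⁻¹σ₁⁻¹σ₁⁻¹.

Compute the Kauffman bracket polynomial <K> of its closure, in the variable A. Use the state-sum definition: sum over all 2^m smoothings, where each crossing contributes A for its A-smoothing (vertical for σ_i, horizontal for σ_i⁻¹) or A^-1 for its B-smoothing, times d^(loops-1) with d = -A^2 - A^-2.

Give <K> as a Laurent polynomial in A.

A^19 - A^15 + A^11 - A^7 + A^3 - A^-1 - A^-9

Derivation:
Braid: s1^-1 s1^-1 s1^-1 s1^-1 s1^-1 s1^-1 s1^-1 on 2 strands, 7 crossings.
Writhe w = (#positive) - (#negative) = 0 - 7 = -7.
Enumerate smoothing states for the bracket polynomial. There are 2^7 = 128 states.
Smooth each crossing (0=||, 1=⌣⌢); contribution A^(Σ sign_k(1-2s_k)) * d^(L-1).
Tabulate the states by total A-exponent and number of loops L (A-exp: L × count):
  A^7: L=7 ×1
  A^5: L=6 ×7
  A^3: L=5 ×21
  A^1: L=4 ×35
  A^-1: L=3 ×35
  A^-3: L=2 ×21
  A^-5: L=1 ×7
  A^-7: L=2 ×1
Each group contributes A^e * Σ count * d^(L-1):
Powers of d = -A^2 - A^-2: d^2 = A^4 + 2 + A^-4; d^3 = -A^6 - 3*A^2 - 3*A^-2 - A^-6; d^4 = A^8 + 4*A^4 + 6 + 4*A^-4 + A^-8; d^5 = -A^10 - 5*A^6 - 10*A^2 - 10*A^-2 - 5*A^-6 - A^-10; d^6 = A^12 + 6*A^8 + 15*A^4 + 20 + 15*A^-4 + 6*A^-8 + A^-12.
  A^7 * (d^6) = A^19 + 6*A^15 + 15*A^11 + 20*A^7 + 15*A^3 + 6*A^-1 + A^-5
  A^5 * (7*d^5) = -7*A^15 - 35*A^11 - 70*A^7 - 70*A^3 - 35*A^-1 - 7*A^-5
  A^3 * (21*d^4) = 21*A^11 + 84*A^7 + 126*A^3 + 84*A^-1 + 21*A^-5
  A^1 * (35*d^3) = -35*A^7 - 105*A^3 - 105*A^-1 - 35*A^-5
  A^-1 * (35*d^2) = 35*A^3 + 70*A^-1 + 35*A^-5
  A^-3 * (21*d) = -21*A^-1 - 21*A^-5
  A^-5 * (7) = 7*A^-5
  A^-7 * (d) = -A^-5 - A^-9
Summing the groups: <K> = A^19 - A^15 + A^11 - A^7 + A^3 - A^-1 - A^-9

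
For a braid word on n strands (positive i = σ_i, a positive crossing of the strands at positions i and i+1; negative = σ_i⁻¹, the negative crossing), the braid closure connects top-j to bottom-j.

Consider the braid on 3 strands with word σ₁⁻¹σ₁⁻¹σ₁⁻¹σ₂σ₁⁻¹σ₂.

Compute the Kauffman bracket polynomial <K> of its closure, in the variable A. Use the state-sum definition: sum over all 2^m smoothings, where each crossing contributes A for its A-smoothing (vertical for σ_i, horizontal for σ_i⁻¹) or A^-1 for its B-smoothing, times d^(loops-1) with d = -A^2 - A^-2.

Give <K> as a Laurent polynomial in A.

A^14 - 2*A^10 + 2*A^6 - 2*A^2 + 2*A^-2 - A^-6 + A^-10

Derivation:
Braid: s1^-1 s1^-1 s1^-1 s2 s1^-1 s2 on 3 strands, 6 crossings.
Writhe w = (#positive) - (#negative) = 2 - 4 = -2.
Enumerate smoothing states for the bracket polynomial. There are 2^6 = 64 states.
Each crossing splits two ways (0=vertical, 1=horizontal). The state's weight is A^(#A-smoothings - #B-smoothings) * d^(loops - 1).
Tabulate the states by total A-exponent and number of loops L (A-exp: L × count):
  A^6: L=5 ×1
  A^4: L=4 ×6
  A^2: L=3 ×15
  A^0: L=2 ×19, L=4 ×1
  A^-2: L=1 ×11, L=3 ×4
  A^-4: L=2 ×6
  A^-6: L=3 ×1
Each group contributes A^e * Σ count * d^(L-1):
Powers of d = -A^2 - A^-2: d^2 = A^4 + 2 + A^-4; d^3 = -A^6 - 3*A^2 - 3*A^-2 - A^-6; d^4 = A^8 + 4*A^4 + 6 + 4*A^-4 + A^-8.
  A^6 * (d^4) = A^14 + 4*A^10 + 6*A^6 + 4*A^2 + A^-2
  A^4 * (6*d^3) = -6*A^10 - 18*A^6 - 18*A^2 - 6*A^-2
  A^2 * (15*d^2) = 15*A^6 + 30*A^2 + 15*A^-2
  A^0 * (19*d + d^3) = -A^6 - 22*A^2 - 22*A^-2 - A^-6
  A^-2 * (11 + 4*d^2) = 4*A^2 + 19*A^-2 + 4*A^-6
  A^-4 * (6*d) = -6*A^-2 - 6*A^-6
  A^-6 * (d^2) = A^-2 + 2*A^-6 + A^-10
Summing the groups: <K> = A^14 - 2*A^10 + 2*A^6 - 2*A^2 + 2*A^-2 - A^-6 + A^-10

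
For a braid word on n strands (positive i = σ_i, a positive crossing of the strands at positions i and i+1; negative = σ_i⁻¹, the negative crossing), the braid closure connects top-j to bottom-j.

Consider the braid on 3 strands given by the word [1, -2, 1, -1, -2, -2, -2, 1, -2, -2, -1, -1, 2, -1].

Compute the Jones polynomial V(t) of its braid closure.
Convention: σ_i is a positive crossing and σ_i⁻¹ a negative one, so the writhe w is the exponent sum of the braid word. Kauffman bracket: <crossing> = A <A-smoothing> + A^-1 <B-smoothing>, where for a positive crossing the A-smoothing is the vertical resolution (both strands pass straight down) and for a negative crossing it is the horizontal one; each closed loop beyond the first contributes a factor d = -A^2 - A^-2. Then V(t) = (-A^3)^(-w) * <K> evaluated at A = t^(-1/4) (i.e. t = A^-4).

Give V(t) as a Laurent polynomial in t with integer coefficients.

The presented braid s1 s2^-1 s1 s1^-1 s2^-1 s2^-1 s2^-1 s1 s2^-1 s2^-1 s1^-1 s1^-1 s2 s1^-1 on 3 strands reduces by inverse Markov moves (closure unchanged at each step):
  Deconjugate: the word is γ·β·γ⁻¹ with γ = s1 s2^-1 (prefix) and γ⁻¹ = s2 s1^-1 (suffix); strip both.
  Deconjugate: the word is γ·β·γ⁻¹ with γ = s1 (prefix) and γ⁻¹ = s1^-1 (suffix); strip both.
Reduced to β = s1^-1 s2^-1 s2^-1 s2^-1 s1 s2^-1 s2^-1 s1^-1 on 3 strands, 8 crossings.
Compute on β:
Braid: s1^-1 s2^-1 s2^-1 s2^-1 s1 s2^-1 s2^-1 s1^-1 on 3 strands, 8 crossings.
Writhe w = (#positive) - (#negative) = 1 - 7 = -6.
State-sum expansion of <K>. There are 2^8 = 256 states.
For each crossing: s=0 is the vertical smoothing, s=1 horizontal. Crossing k contributes A^(sign_k * (1 - 2*s_k)); loop factor d = -A^2 - A^-2.
Tabulate the states by total A-exponent and number of loops L (A-exp: L × count):
  A^8: L=6 ×1
  A^6: L=5 ×8
  A^4: L=4 ×27, L=6 ×1
  A^2: L=3 ×49, L=5 ×7
  A^0: L=2 ×49, L=4 ×21
  A^-2: L=1 ×22, L=3 ×34
  A^-4: L=2 ×27, L=4 ×1
  A^-6: L=1 ×5, L=3 ×3
  A^-8: L=2 ×1
Each group contributes A^e * Σ count * d^(L-1):
Powers of d = -A^2 - A^-2: d^2 = A^4 + 2 + A^-4; d^3 = -A^6 - 3*A^2 - 3*A^-2 - A^-6; d^4 = A^8 + 4*A^4 + 6 + 4*A^-4 + A^-8; d^5 = -A^10 - 5*A^6 - 10*A^2 - 10*A^-2 - 5*A^-6 - A^-10.
  A^8 * (d^5) = -A^18 - 5*A^14 - 10*A^10 - 10*A^6 - 5*A^2 - A^-2
  A^6 * (8*d^4) = 8*A^14 + 32*A^10 + 48*A^6 + 32*A^2 + 8*A^-2
  A^4 * (27*d^3 + d^5) = -A^14 - 32*A^10 - 91*A^6 - 91*A^2 - 32*A^-2 - A^-6
  A^2 * (49*d^2 + 7*d^4) = 7*A^10 + 77*A^6 + 140*A^2 + 77*A^-2 + 7*A^-6
  A^0 * (49*d + 21*d^3) = -21*A^6 - 112*A^2 - 112*A^-2 - 21*A^-6
  A^-2 * (22 + 34*d^2) = 34*A^2 + 90*A^-2 + 34*A^-6
  A^-4 * (27*d + d^3) = -A^2 - 30*A^-2 - 30*A^-6 - A^-10
  A^-6 * (5 + 3*d^2) = 3*A^-2 + 11*A^-6 + 3*A^-10
  A^-8 * (d) = -A^-6 - A^-10
Summing the groups: <K> = -A^18 + 2*A^14 - 3*A^10 + 3*A^6 - 3*A^2 + 3*A^-2 - A^-6 + A^-10
Normalise by the writhe: (-A^3)^(-w) = (-A^3)^(6) = A^18, so f(A) = A^18 * <K> = -A^36 + 2*A^32 - 3*A^28 + 3*A^24 - 3*A^20 + 3*A^16 - A^12 + A^8.
Substitute A = t^(-1/4), i.e. A^e → t^(-e/4): V(t) = t^-2 - t^-3 + 3*t^-4 - 3*t^-5 + 3*t^-6 - 3*t^-7 + 2*t^-8 - t^-9

Answer: t^-2 - t^-3 + 3*t^-4 - 3*t^-5 + 3*t^-6 - 3*t^-7 + 2*t^-8 - t^-9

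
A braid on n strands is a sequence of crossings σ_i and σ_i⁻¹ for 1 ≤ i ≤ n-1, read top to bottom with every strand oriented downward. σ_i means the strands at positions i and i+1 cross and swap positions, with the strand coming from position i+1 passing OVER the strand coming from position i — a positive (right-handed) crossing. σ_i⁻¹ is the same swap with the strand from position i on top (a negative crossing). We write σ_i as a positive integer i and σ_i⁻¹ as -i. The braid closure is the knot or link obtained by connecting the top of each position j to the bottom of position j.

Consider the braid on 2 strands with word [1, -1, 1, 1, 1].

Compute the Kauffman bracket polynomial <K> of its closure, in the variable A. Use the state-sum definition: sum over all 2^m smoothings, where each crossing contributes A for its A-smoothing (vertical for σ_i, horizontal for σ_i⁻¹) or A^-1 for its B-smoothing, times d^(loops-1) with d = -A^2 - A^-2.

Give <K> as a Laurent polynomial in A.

First cancel adjacent σ_i σ_i⁻¹ pairs (Reidemeister II — same braid, same closure): s1 s1^-1 s1 s1 s1 → s1 s1 s1.
Braid: s1 s1 s1 on 2 strands, 3 crossings.
Writhe w = (#positive) - (#negative) = 3 - 0 = 3.
State-sum expansion of <K>. There are 2^3 = 8 states.
For each crossing: s=0 is the vertical smoothing, s=1 horizontal. Crossing k contributes A^(sign_k * (1 - 2*s_k)); loop factor d = -A^2 - A^-2.
  state 000: A-exp=+3, loops=2, term = A^3 * d^1
  state 001: A-exp=+1, loops=1, term = A^1 * d^0
  state 010: A-exp=+1, loops=1, term = A^1 * d^0
  state 011: A-exp=-1, loops=2, term = A^-1 * d^1
  state 100: A-exp=+1, loops=1, term = A^1 * d^0
  state 101: A-exp=-1, loops=2, term = A^-1 * d^1
  state 110: A-exp=-1, loops=2, term = A^-1 * d^1
  state 111: A-exp=-3, loops=3, term = A^-3 * d^2
Collect the terms by A-exponent (count of states per loop number):
Powers of d = -A^2 - A^-2: d^2 = A^4 + 2 + A^-4.
  A^3 * (d) = -A^5 - A
  A^1 * (3) = 3*A
  A^-1 * (3*d) = -3*A - 3*A^-3
  A^-3 * (d^2) = A + 2*A^-3 + A^-7
Summing the groups: <K> = -A^5 - A^-3 + A^-7

Answer: -A^5 - A^-3 + A^-7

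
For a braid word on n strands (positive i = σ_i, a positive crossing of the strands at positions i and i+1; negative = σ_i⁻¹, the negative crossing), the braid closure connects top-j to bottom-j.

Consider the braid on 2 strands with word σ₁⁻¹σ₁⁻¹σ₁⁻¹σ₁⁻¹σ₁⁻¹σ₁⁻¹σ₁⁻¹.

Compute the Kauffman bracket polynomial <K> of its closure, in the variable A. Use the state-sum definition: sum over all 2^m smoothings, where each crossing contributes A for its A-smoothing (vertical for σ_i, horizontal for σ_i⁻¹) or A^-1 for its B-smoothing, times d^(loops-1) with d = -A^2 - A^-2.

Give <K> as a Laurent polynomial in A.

A^19 - A^15 + A^11 - A^7 + A^3 - A^-1 - A^-9

Derivation:
Braid: s1^-1 s1^-1 s1^-1 s1^-1 s1^-1 s1^-1 s1^-1 on 2 strands, 7 crossings.
Writhe w = (#positive) - (#negative) = 0 - 7 = -7.
Enumerate smoothing states for the bracket polynomial. There are 2^7 = 128 states.
For each crossing: s=0 is the vertical smoothing, s=1 horizontal. Crossing k contributes A^(sign_k * (1 - 2*s_k)); loop factor d = -A^2 - A^-2.
Tabulate the states by total A-exponent and number of loops L (A-exp: L × count):
  A^7: L=7 ×1
  A^5: L=6 ×7
  A^3: L=5 ×21
  A^1: L=4 ×35
  A^-1: L=3 ×35
  A^-3: L=2 ×21
  A^-5: L=1 ×7
  A^-7: L=2 ×1
Each group contributes A^e * Σ count * d^(L-1):
Powers of d = -A^2 - A^-2: d^2 = A^4 + 2 + A^-4; d^3 = -A^6 - 3*A^2 - 3*A^-2 - A^-6; d^4 = A^8 + 4*A^4 + 6 + 4*A^-4 + A^-8; d^5 = -A^10 - 5*A^6 - 10*A^2 - 10*A^-2 - 5*A^-6 - A^-10; d^6 = A^12 + 6*A^8 + 15*A^4 + 20 + 15*A^-4 + 6*A^-8 + A^-12.
  A^7 * (d^6) = A^19 + 6*A^15 + 15*A^11 + 20*A^7 + 15*A^3 + 6*A^-1 + A^-5
  A^5 * (7*d^5) = -7*A^15 - 35*A^11 - 70*A^7 - 70*A^3 - 35*A^-1 - 7*A^-5
  A^3 * (21*d^4) = 21*A^11 + 84*A^7 + 126*A^3 + 84*A^-1 + 21*A^-5
  A^1 * (35*d^3) = -35*A^7 - 105*A^3 - 105*A^-1 - 35*A^-5
  A^-1 * (35*d^2) = 35*A^3 + 70*A^-1 + 35*A^-5
  A^-3 * (21*d) = -21*A^-1 - 21*A^-5
  A^-5 * (7) = 7*A^-5
  A^-7 * (d) = -A^-5 - A^-9
Summing the groups: <K> = A^19 - A^15 + A^11 - A^7 + A^3 - A^-1 - A^-9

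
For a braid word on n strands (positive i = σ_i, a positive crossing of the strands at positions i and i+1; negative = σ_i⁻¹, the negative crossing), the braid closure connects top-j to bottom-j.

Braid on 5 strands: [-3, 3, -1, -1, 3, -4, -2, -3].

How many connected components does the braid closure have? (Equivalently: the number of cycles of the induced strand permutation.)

3

Derivation:
Track the strand permutation on 5 strands, starting from identity.
  step 1: s3^-1 swaps positions 3,4 -> [1 2 4 3 5]
  step 2: s3 swaps positions 3,4 -> [1 2 3 4 5]
  step 3: s1^-1 swaps positions 1,2 -> [2 1 3 4 5]
  step 4: s1^-1 swaps positions 1,2 -> [1 2 3 4 5]
  step 5: s3 swaps positions 3,4 -> [1 2 4 3 5]
  step 6: s4^-1 swaps positions 4,5 -> [1 2 4 5 3]
  step 7: s2^-1 swaps positions 2,3 -> [1 4 2 5 3]
  step 8: s3^-1 swaps positions 3,4 -> [1 4 5 2 3]
Final permutation (position -> original strand): [1 4 5 2 3]
Closure components = cycle count of this permutation = 3.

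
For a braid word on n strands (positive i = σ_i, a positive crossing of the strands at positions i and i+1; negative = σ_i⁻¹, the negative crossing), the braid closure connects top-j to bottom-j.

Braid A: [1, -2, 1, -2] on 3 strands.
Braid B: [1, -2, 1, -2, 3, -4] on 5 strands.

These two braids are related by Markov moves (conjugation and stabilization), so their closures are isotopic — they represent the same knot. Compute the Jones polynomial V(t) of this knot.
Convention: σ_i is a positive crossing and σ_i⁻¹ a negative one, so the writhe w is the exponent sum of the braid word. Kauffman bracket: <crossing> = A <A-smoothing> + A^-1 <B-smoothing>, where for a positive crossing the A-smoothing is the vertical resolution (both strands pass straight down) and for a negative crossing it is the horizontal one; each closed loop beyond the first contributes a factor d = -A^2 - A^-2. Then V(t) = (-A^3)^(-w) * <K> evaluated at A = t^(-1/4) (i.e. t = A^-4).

t^2 - t + 1 - t^-1 + t^-2

Derivation:
Markov-equivalent braids have isotopic closures, hence identical knot invariants. Strip the Markov moves from each word to reach a common short braid β, then compute V(t) once on β.
Braid A: s1 s2^-1 s1 s2^-1 on 3 strands has no conjugating prefix/suffix or stabilization to strip; take β = s1 s2^-1 s1 s2^-1.
Braid B: s1 s2^-1 s1 s2^-1 s3 s4^-1 on 5 strands reduces by inverse Markov moves (closure unchanged at each step):
  Destabilize: the word has the form β·s4^-1 where s4^-1 occurs only as the final letter (β ∈ B_4); drop it and the last strand → 4 strands.
  Destabilize: the word has the form β·s3 where s3 occurs only as the final letter (β ∈ B_3); drop it and the last strand → 3 strands.
Reduced to β = s1 s2^-1 s1 s2^-1 on 3 strands, 4 crossings.
Both give the same β = s1 s2^-1 s1 s2^-1 on 3 strands, so one state sum suffices:
Braid: s1 s2^-1 s1 s2^-1 on 3 strands, 4 crossings.
Writhe w = (#positive) - (#negative) = 2 - 2 = 0.
State-sum expansion of <K>. There are 2^4 = 16 states.
Smooth each crossing (0=||, 1=⌣⌢); contribution A^(Σ sign_k(1-2s_k)) * d^(L-1).
  state 0000: A-exp=+0, loops=3, term = A^0 * d^2
  state 0001: A-exp=+2, loops=2, term = A^2 * d^1
  state 0010: A-exp=-2, loops=2, term = A^-2 * d^1
  state 0011: A-exp=+0, loops=1, term = A^0 * d^0
  state 0100: A-exp=+2, loops=2, term = A^2 * d^1
  state 0101: A-exp=+4, loops=3, term = A^4 * d^2
  state 0110: A-exp=+0, loops=1, term = A^0 * d^0
  state 0111: A-exp=+2, loops=2, term = A^2 * d^1
  state 1000: A-exp=-2, loops=2, term = A^-2 * d^1
  state 1001: A-exp=+0, loops=1, term = A^0 * d^0
  state 1010: A-exp=-4, loops=3, term = A^-4 * d^2
  state 1011: A-exp=-2, loops=2, term = A^-2 * d^1
  state 1100: A-exp=+0, loops=1, term = A^0 * d^0
  state 1101: A-exp=+2, loops=2, term = A^2 * d^1
  state 1110: A-exp=-2, loops=2, term = A^-2 * d^1
  state 1111: A-exp=+0, loops=1, term = A^0 * d^0
Collect the terms by A-exponent (count of states per loop number):
Powers of d = -A^2 - A^-2: d^2 = A^4 + 2 + A^-4.
  A^4 * (d^2) = A^8 + 2*A^4 + 1
  A^2 * (4*d) = -4*A^4 - 4
  A^0 * (5 + d^2) = A^4 + 7 + A^-4
  A^-2 * (4*d) = -4 - 4*A^-4
  A^-4 * (d^2) = 1 + 2*A^-4 + A^-8
Summing the groups: <K> = A^8 - A^4 + 1 - A^-4 + A^-8
Normalise by the writhe: (-A^3)^(-w) = (-A^3)^(0) = 1, so f(A) = 1 * <K> = A^8 - A^4 + 1 - A^-4 + A^-8.
Substitute A = t^(-1/4), i.e. A^e → t^(-e/4): V(t) = t^2 - t + 1 - t^-1 + t^-2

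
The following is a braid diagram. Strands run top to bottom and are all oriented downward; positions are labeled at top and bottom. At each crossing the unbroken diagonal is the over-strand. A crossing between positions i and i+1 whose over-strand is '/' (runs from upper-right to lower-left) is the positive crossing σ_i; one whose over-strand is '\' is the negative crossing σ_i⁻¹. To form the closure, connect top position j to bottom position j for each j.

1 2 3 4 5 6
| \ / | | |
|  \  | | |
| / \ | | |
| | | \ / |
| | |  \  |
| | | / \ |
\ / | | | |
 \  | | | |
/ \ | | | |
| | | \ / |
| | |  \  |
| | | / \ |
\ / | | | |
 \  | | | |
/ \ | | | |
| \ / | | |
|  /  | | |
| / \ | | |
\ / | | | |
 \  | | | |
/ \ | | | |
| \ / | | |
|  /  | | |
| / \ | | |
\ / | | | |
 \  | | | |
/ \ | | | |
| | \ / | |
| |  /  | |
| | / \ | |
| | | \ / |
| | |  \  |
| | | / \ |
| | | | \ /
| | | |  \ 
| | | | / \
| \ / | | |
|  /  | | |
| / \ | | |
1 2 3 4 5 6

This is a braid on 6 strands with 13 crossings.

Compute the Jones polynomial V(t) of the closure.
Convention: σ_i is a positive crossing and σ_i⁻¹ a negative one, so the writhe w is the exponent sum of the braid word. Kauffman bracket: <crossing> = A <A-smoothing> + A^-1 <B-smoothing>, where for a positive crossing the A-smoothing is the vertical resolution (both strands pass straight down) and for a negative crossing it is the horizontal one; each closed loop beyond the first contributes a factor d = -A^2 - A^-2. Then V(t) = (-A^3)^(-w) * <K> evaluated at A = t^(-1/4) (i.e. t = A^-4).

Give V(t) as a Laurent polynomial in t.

1 - t^-1 + 3*t^-2 - 4*t^-3 + 5*t^-4 - 6*t^-5 + 5*t^-6 - 4*t^-7 + 3*t^-8 - t^-9

Derivation:
Reading the diagram top to bottom ('/'-over between positions i,i+1 = s_i, '\'-over = s_i^-1): braid word = s2^-1 s4^-1 s1^-1 s4^-1 s1^-1 s2 s1^-1 s2 s1^-1 s3 s4^-1 s5^-1 s2.
The presented braid s2^-1 s4^-1 s1^-1 s4^-1 s1^-1 s2 s1^-1 s2 s1^-1 s3 s4^-1 s5^-1 s2 on 6 strands reduces by inverse Markov moves (closure unchanged at each step):
  Deconjugate: the word is γ·β·γ⁻¹ with γ = s2^-1 (prefix) and γ⁻¹ = s2 (suffix); strip both.
  Destabilize: the word has the form β·s5^-1 where s5^-1 occurs only as the final letter (β ∈ B_5); drop it and the last strand → 5 strands.
Reduced to β = s4^-1 s1^-1 s4^-1 s1^-1 s2 s1^-1 s2 s1^-1 s3 s4^-1 on 5 strands, 10 crossings.
Compute on β:
Braid: s4^-1 s1^-1 s4^-1 s1^-1 s2 s1^-1 s2 s1^-1 s3 s4^-1 on 5 strands, 10 crossings.
Writhe w = (#positive) - (#negative) = 3 - 7 = -4.
Computing the Kauffman bracket via state sum. There are 2^10 = 1024 states.
Each crossing splits two ways (0=vertical, 1=horizontal). The state's weight is A^(#A-smoothings - #B-smoothings) * d^(loops - 1).
Tabulate the states by total A-exponent and number of loops L (A-exp: L × count):
  A^10: L=8 ×1
  A^8: L=7 ×10
  A^6: L=6 ×45
  A^4: L=5 ×118, L=7 ×2
  A^2: L=4 ×195, L=6 ×15
  A^0: L=3 ×203, L=5 ×49
  A^-2: L=2 ×123, L=4 ×85, L=6 ×2
  A^-4: L=1 ×33, L=3 ×78, L=5 ×9
  A^-6: L=2 ×29, L=4 ×16
  A^-8: L=3 ×9, L=5 ×1
  A^-10: L=4 ×1
Each group contributes A^e * Σ count * d^(L-1):
Powers of d = -A^2 - A^-2: d^2 = A^4 + 2 + A^-4; d^3 = -A^6 - 3*A^2 - 3*A^-2 - A^-6; d^4 = A^8 + 4*A^4 + 6 + 4*A^-4 + A^-8; d^5 = -A^10 - 5*A^6 - 10*A^2 - 10*A^-2 - 5*A^-6 - A^-10; d^6 = A^12 + 6*A^8 + 15*A^4 + 20 + 15*A^-4 + 6*A^-8 + A^-12; d^7 = -A^14 - 7*A^10 - 21*A^6 - 35*A^2 - 35*A^-2 - 21*A^-6 - 7*A^-10 - A^-14.
  A^10 * (d^7) = -A^24 - 7*A^20 - 21*A^16 - 35*A^12 - 35*A^8 - 21*A^4 - 7 - A^-4
  A^8 * (10*d^6) = 10*A^20 + 60*A^16 + 150*A^12 + 200*A^8 + 150*A^4 + 60 + 10*A^-4
  A^6 * (45*d^5) = -45*A^16 - 225*A^12 - 450*A^8 - 450*A^4 - 225 - 45*A^-4
  A^4 * (118*d^4 + 2*d^6) = 2*A^16 + 130*A^12 + 502*A^8 + 748*A^4 + 502 + 130*A^-4 + 2*A^-8
  A^2 * (195*d^3 + 15*d^5) = -15*A^12 - 270*A^8 - 735*A^4 - 735 - 270*A^-4 - 15*A^-8
  A^0 * (203*d^2 + 49*d^4) = 49*A^8 + 399*A^4 + 700 + 399*A^-4 + 49*A^-8
  A^-2 * (123*d + 85*d^3 + 2*d^5) = -2*A^8 - 95*A^4 - 398 - 398*A^-4 - 95*A^-8 - 2*A^-12
  A^-4 * (33 + 78*d^2 + 9*d^4) = 9*A^4 + 114 + 243*A^-4 + 114*A^-8 + 9*A^-12
  A^-6 * (29*d + 16*d^3) = -16 - 77*A^-4 - 77*A^-8 - 16*A^-12
  A^-8 * (9*d^2 + d^4) = 1 + 13*A^-4 + 24*A^-8 + 13*A^-12 + A^-16
  A^-10 * (d^3) = -A^-4 - 3*A^-8 - 3*A^-12 - A^-16
Summing the groups: <K> = -A^24 + 3*A^20 - 4*A^16 + 5*A^12 - 6*A^8 + 5*A^4 - 4 + 3*A^-4 - A^-8 + A^-12
Normalise by the writhe: (-A^3)^(-w) = (-A^3)^(4) = A^12, so f(A) = A^12 * <K> = -A^36 + 3*A^32 - 4*A^28 + 5*A^24 - 6*A^20 + 5*A^16 - 4*A^12 + 3*A^8 - A^4 + 1.
Substitute A = t^(-1/4), i.e. A^e → t^(-e/4): V(t) = 1 - t^-1 + 3*t^-2 - 4*t^-3 + 5*t^-4 - 6*t^-5 + 5*t^-6 - 4*t^-7 + 3*t^-8 - t^-9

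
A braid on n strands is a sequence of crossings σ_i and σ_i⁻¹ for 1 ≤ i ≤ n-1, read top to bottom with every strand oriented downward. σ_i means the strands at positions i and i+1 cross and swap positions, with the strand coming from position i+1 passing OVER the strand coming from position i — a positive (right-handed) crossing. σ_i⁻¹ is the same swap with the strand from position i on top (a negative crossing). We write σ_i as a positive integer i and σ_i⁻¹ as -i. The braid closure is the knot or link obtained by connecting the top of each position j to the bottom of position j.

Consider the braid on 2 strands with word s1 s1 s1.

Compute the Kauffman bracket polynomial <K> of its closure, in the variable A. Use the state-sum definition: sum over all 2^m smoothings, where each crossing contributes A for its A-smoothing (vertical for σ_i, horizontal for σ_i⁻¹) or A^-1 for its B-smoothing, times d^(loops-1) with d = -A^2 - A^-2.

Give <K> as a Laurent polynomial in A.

-A^5 - A^-3 + A^-7

Derivation:
Braid: s1 s1 s1 on 2 strands, 3 crossings.
Writhe w = (#positive) - (#negative) = 3 - 0 = 3.
Enumerate smoothing states for the bracket polynomial. There are 2^3 = 8 states.
Smooth each crossing (0=||, 1=⌣⌢); contribution A^(Σ sign_k(1-2s_k)) * d^(L-1).
  state 000: A-exp=+3, loops=2, term = A^3 * d^1
  state 001: A-exp=+1, loops=1, term = A^1 * d^0
  state 010: A-exp=+1, loops=1, term = A^1 * d^0
  state 011: A-exp=-1, loops=2, term = A^-1 * d^1
  state 100: A-exp=+1, loops=1, term = A^1 * d^0
  state 101: A-exp=-1, loops=2, term = A^-1 * d^1
  state 110: A-exp=-1, loops=2, term = A^-1 * d^1
  state 111: A-exp=-3, loops=3, term = A^-3 * d^2
Collect the terms by A-exponent (count of states per loop number):
Powers of d = -A^2 - A^-2: d^2 = A^4 + 2 + A^-4.
  A^3 * (d) = -A^5 - A
  A^1 * (3) = 3*A
  A^-1 * (3*d) = -3*A - 3*A^-3
  A^-3 * (d^2) = A + 2*A^-3 + A^-7
Summing the groups: <K> = -A^5 - A^-3 + A^-7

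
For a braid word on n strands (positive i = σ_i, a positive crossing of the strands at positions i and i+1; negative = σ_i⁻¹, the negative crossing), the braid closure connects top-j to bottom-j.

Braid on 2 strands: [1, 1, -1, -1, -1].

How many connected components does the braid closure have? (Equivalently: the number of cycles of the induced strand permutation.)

1

Derivation:
Track the strand permutation on 2 strands, starting from identity.
  step 1: s1 swaps positions 1,2 -> [2 1]
  step 2: s1 swaps positions 1,2 -> [1 2]
  step 3: s1^-1 swaps positions 1,2 -> [2 1]
  step 4: s1^-1 swaps positions 1,2 -> [1 2]
  step 5: s1^-1 swaps positions 1,2 -> [2 1]
Final permutation (position -> original strand): [2 1]
Closure components = cycle count of this permutation = 1.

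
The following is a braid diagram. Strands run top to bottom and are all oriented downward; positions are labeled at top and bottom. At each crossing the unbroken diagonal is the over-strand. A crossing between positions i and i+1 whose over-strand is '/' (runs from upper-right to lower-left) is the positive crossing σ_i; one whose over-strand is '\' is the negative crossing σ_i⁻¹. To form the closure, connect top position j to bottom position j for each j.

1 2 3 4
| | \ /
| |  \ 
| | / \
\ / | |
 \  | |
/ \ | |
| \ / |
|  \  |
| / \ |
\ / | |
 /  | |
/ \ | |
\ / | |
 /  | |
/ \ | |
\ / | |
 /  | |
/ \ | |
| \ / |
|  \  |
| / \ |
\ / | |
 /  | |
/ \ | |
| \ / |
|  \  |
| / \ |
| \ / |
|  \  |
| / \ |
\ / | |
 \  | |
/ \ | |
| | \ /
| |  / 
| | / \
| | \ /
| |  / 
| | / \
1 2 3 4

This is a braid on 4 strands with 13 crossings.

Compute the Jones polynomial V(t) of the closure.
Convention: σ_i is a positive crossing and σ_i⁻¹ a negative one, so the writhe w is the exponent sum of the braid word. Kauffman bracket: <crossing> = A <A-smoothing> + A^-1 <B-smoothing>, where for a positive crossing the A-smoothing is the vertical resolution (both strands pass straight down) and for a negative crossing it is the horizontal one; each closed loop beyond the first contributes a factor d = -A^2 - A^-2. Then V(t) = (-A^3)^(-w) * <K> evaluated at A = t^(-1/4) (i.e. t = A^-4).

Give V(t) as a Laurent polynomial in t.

t^2 - 2*t + 3 - 3*t^-1 + 4*t^-2 - 3*t^-3 + 2*t^-4 - 2*t^-5 + t^-6

Derivation:
Reading the diagram top to bottom ('/'-over between positions i,i+1 = s_i, '\'-over = s_i^-1): braid word = s3^-1 s1^-1 s2^-1 s1 s1 s1 s2^-1 s1 s2^-1 s2^-1 s1^-1 s3 s3.
The presented braid s3^-1 s1^-1 s2^-1 s1 s1 s1 s2^-1 s1 s2^-1 s2^-1 s1^-1 s3 s3 on 4 strands reduces by inverse Markov moves (closure unchanged at each step):
  Deconjugate: the word is γ·β·γ⁻¹ with γ = s3^-1 (prefix) and γ⁻¹ = s3 (suffix); strip both.
  Destabilize: the word has the form β·s3 where s3 occurs only as the final letter (β ∈ B_3); drop it and the last strand → 3 strands.
Reduced to β = s1^-1 s2^-1 s1 s1 s1 s2^-1 s1 s2^-1 s2^-1 s1^-1 on 3 strands, 10 crossings.
Compute on β:
Braid: s1^-1 s2^-1 s1 s1 s1 s2^-1 s1 s2^-1 s2^-1 s1^-1 on 3 strands, 10 crossings.
Writhe w = (#positive) - (#negative) = 4 - 6 = -2.
State-sum expansion of <K>. There are 2^10 = 1024 states.
Smooth each crossing (0=||, 1=⌣⌢); contribution A^(Σ sign_k(1-2s_k)) * d^(L-1).
Tabulate the states by total A-exponent and number of loops L (A-exp: L × count):
  A^10: L=5 ×1
  A^8: L=4 ×10
  A^6: L=3 ×38, L=5 ×7
  A^4: L=2 ×67, L=4 ×49, L=6 ×4
  A^2: L=1 ×46, L=3 ×130, L=5 ×33, L=7 ×1
  A^0: L=2 ×131, L=4 ×110, L=6 ×11
  A^-2: L=1 ×25, L=3 ×133, L=5 ×51, L=7 ×1
  A^-4: L=2 ×37, L=4 ×72, L=6 ×11
  A^-6: L=3 ×25, L=5 ×19, L=7 ×1
  A^-8: L=4 ×8, L=6 ×2
  A^-10: L=5 ×1
Each group contributes A^e * Σ count * d^(L-1):
Powers of d = -A^2 - A^-2: d^2 = A^4 + 2 + A^-4; d^3 = -A^6 - 3*A^2 - 3*A^-2 - A^-6; d^4 = A^8 + 4*A^4 + 6 + 4*A^-4 + A^-8; d^5 = -A^10 - 5*A^6 - 10*A^2 - 10*A^-2 - 5*A^-6 - A^-10; d^6 = A^12 + 6*A^8 + 15*A^4 + 20 + 15*A^-4 + 6*A^-8 + A^-12.
  A^10 * (d^4) = A^18 + 4*A^14 + 6*A^10 + 4*A^6 + A^2
  A^8 * (10*d^3) = -10*A^14 - 30*A^10 - 30*A^6 - 10*A^2
  A^6 * (38*d^2 + 7*d^4) = 7*A^14 + 66*A^10 + 118*A^6 + 66*A^2 + 7*A^-2
  A^4 * (67*d + 49*d^3 + 4*d^5) = -4*A^14 - 69*A^10 - 254*A^6 - 254*A^2 - 69*A^-2 - 4*A^-6
  A^2 * (46 + 130*d^2 + 33*d^4 + d^6) = A^14 + 39*A^10 + 277*A^6 + 524*A^2 + 277*A^-2 + 39*A^-6 + A^-10
  A^0 * (131*d + 110*d^3 + 11*d^5) = -11*A^10 - 165*A^6 - 571*A^2 - 571*A^-2 - 165*A^-6 - 11*A^-10
  A^-2 * (25 + 133*d^2 + 51*d^4 + d^6) = A^10 + 57*A^6 + 352*A^2 + 617*A^-2 + 352*A^-6 + 57*A^-10 + A^-14
  A^-4 * (37*d + 72*d^3 + 11*d^5) = -11*A^6 - 127*A^2 - 363*A^-2 - 363*A^-6 - 127*A^-10 - 11*A^-14
  A^-6 * (25*d^2 + 19*d^4 + d^6) = A^6 + 25*A^2 + 116*A^-2 + 184*A^-6 + 116*A^-10 + 25*A^-14 + A^-18
  A^-8 * (8*d^3 + 2*d^5) = -2*A^2 - 18*A^-2 - 44*A^-6 - 44*A^-10 - 18*A^-14 - 2*A^-18
  A^-10 * (d^4) = A^-2 + 4*A^-6 + 6*A^-10 + 4*A^-14 + A^-18
Summing the groups: <K> = A^18 - 2*A^14 + 2*A^10 - 3*A^6 + 4*A^2 - 3*A^-2 + 3*A^-6 - 2*A^-10 + A^-14
Normalise by the writhe: (-A^3)^(-w) = (-A^3)^(2) = A^6, so f(A) = A^6 * <K> = A^24 - 2*A^20 + 2*A^16 - 3*A^12 + 4*A^8 - 3*A^4 + 3 - 2*A^-4 + A^-8.
Substitute A = t^(-1/4), i.e. A^e → t^(-e/4): V(t) = t^2 - 2*t + 3 - 3*t^-1 + 4*t^-2 - 3*t^-3 + 2*t^-4 - 2*t^-5 + t^-6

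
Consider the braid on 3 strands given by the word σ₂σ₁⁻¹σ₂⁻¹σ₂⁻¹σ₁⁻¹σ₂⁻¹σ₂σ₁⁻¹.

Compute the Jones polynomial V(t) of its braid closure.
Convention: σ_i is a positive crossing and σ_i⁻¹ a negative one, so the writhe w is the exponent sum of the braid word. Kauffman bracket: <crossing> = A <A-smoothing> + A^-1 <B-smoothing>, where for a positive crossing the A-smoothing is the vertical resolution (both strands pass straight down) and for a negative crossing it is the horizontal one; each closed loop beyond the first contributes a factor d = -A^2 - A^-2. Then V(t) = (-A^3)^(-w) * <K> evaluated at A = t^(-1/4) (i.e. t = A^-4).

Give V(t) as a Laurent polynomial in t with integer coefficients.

t^-1 - t^-2 + 2*t^-3 - t^-4 + t^-5 - t^-6

Derivation:
First cancel adjacent σ_i σ_i⁻¹ pairs (Reidemeister II — same braid, same closure): s2 s1^-1 s2^-1 s2^-1 s1^-1 s2^-1 s2 s1^-1 → s2 s1^-1 s2^-1 s2^-1 s1^-1 s1^-1.
Braid: s2 s1^-1 s2^-1 s2^-1 s1^-1 s1^-1 on 3 strands, 6 crossings.
Writhe w = (#positive) - (#negative) = 1 - 5 = -4.
State-sum expansion of <K>. There are 2^6 = 64 states.
For each crossing: s=0 is the vertical smoothing, s=1 horizontal. Crossing k contributes A^(sign_k * (1 - 2*s_k)); loop factor d = -A^2 - A^-2.
Tabulate the states by total A-exponent and number of loops L (A-exp: L × count):
  A^6: L=4 ×1
  A^4: L=3 ×6
  A^2: L=2 ×13, L=4 ×2
  A^0: L=1 ×10, L=3 ×10
  A^-2: L=2 ×14, L=4 ×1
  A^-4: L=1 ×3, L=3 ×3
  A^-6: L=2 ×1
Each group contributes A^e * Σ count * d^(L-1):
Powers of d = -A^2 - A^-2: d^2 = A^4 + 2 + A^-4; d^3 = -A^6 - 3*A^2 - 3*A^-2 - A^-6.
  A^6 * (d^3) = -A^12 - 3*A^8 - 3*A^4 - 1
  A^4 * (6*d^2) = 6*A^8 + 12*A^4 + 6
  A^2 * (13*d + 2*d^3) = -2*A^8 - 19*A^4 - 19 - 2*A^-4
  A^0 * (10 + 10*d^2) = 10*A^4 + 30 + 10*A^-4
  A^-2 * (14*d + d^3) = -A^4 - 17 - 17*A^-4 - A^-8
  A^-4 * (3 + 3*d^2) = 3 + 9*A^-4 + 3*A^-8
  A^-6 * (d) = -A^-4 - A^-8
Summing the groups: <K> = -A^12 + A^8 - A^4 + 2 - A^-4 + A^-8
Normalise by the writhe: (-A^3)^(-w) = (-A^3)^(4) = A^12, so f(A) = A^12 * <K> = -A^24 + A^20 - A^16 + 2*A^12 - A^8 + A^4.
Substitute A = t^(-1/4), i.e. A^e → t^(-e/4): V(t) = t^-1 - t^-2 + 2*t^-3 - t^-4 + t^-5 - t^-6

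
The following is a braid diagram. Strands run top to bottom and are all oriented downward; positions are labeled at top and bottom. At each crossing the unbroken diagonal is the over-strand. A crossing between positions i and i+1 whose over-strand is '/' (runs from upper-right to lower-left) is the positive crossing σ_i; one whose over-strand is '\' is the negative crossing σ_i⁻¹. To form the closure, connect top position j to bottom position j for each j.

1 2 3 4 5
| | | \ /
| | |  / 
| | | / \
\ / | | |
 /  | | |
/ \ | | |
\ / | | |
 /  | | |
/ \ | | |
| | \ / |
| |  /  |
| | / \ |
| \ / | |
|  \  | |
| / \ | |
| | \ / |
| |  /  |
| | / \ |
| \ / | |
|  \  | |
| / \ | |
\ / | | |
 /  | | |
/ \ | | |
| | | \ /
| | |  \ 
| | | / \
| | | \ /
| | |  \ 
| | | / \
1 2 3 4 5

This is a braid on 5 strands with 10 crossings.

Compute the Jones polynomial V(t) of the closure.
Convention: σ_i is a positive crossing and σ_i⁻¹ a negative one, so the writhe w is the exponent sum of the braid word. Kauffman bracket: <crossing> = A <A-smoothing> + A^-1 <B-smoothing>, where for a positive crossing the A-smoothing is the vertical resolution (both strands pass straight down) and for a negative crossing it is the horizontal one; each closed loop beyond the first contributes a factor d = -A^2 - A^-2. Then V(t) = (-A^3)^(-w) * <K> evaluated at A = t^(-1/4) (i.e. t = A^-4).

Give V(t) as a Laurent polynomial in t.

-t^6 + 2*t^5 - 2*t^4 + 3*t^3 - 3*t^2 + 2*t - 1 + t^-1

Derivation:
Reading the diagram top to bottom ('/'-over between positions i,i+1 = s_i, '\'-over = s_i^-1): braid word = s4 s1 s1 s3 s2^-1 s3 s2^-1 s1 s4^-1 s4^-1.
The presented braid s4 s1 s1 s3 s2^-1 s3 s2^-1 s1 s4^-1 s4^-1 on 5 strands reduces by inverse Markov moves (closure unchanged at each step):
  Deconjugate: the word is γ·β·γ⁻¹ with γ = s4 (prefix) and γ⁻¹ = s4^-1 (suffix); strip both.
  Destabilize: the word has the form β·s4^-1 where s4^-1 occurs only as the final letter (β ∈ B_4); drop it and the last strand → 4 strands.
Reduced to β = s1 s1 s3 s2^-1 s3 s2^-1 s1 on 4 strands, 7 crossings.
Compute on β:
Braid: s1 s1 s3 s2^-1 s3 s2^-1 s1 on 4 strands, 7 crossings.
Writhe w = (#positive) - (#negative) = 5 - 2 = 3.
Computing the Kauffman bracket via state sum. There are 2^7 = 128 states.
Each crossing splits two ways (0=vertical, 1=horizontal). The state's weight is A^(#A-smoothings - #B-smoothings) * d^(loops - 1).
Tabulate the states by total A-exponent and number of loops L (A-exp: L × count):
  A^7: L=4 ×1
  A^5: L=3 ×7
  A^3: L=2 ×17, L=4 ×4
  A^1: L=1 ×15, L=3 ×19, L=5 ×1
  A^-1: L=2 ×27, L=4 ×8
  A^-3: L=3 ×20, L=5 ×1
  A^-5: L=4 ×7
  A^-7: L=5 ×1
Each group contributes A^e * Σ count * d^(L-1):
Powers of d = -A^2 - A^-2: d^2 = A^4 + 2 + A^-4; d^3 = -A^6 - 3*A^2 - 3*A^-2 - A^-6; d^4 = A^8 + 4*A^4 + 6 + 4*A^-4 + A^-8.
  A^7 * (d^3) = -A^13 - 3*A^9 - 3*A^5 - A
  A^5 * (7*d^2) = 7*A^9 + 14*A^5 + 7*A
  A^3 * (17*d + 4*d^3) = -4*A^9 - 29*A^5 - 29*A - 4*A^-3
  A^1 * (15 + 19*d^2 + d^4) = A^9 + 23*A^5 + 59*A + 23*A^-3 + A^-7
  A^-1 * (27*d + 8*d^3) = -8*A^5 - 51*A - 51*A^-3 - 8*A^-7
  A^-3 * (20*d^2 + d^4) = A^5 + 24*A + 46*A^-3 + 24*A^-7 + A^-11
  A^-5 * (7*d^3) = -7*A - 21*A^-3 - 21*A^-7 - 7*A^-11
  A^-7 * (d^4) = A + 4*A^-3 + 6*A^-7 + 4*A^-11 + A^-15
Summing the groups: <K> = -A^13 + A^9 - 2*A^5 + 3*A - 3*A^-3 + 2*A^-7 - 2*A^-11 + A^-15
Normalise by the writhe: (-A^3)^(-w) = (-A^3)^(-3) = -A^-9, so f(A) = -A^-9 * <K> = A^4 - 1 + 2*A^-4 - 3*A^-8 + 3*A^-12 - 2*A^-16 + 2*A^-20 - A^-24.
Substitute A = t^(-1/4), i.e. A^e → t^(-e/4): V(t) = -t^6 + 2*t^5 - 2*t^4 + 3*t^3 - 3*t^2 + 2*t - 1 + t^-1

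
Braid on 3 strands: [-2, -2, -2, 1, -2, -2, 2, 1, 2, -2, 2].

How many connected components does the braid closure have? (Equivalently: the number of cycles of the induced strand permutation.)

Track the strand permutation on 3 strands, starting from identity.
  step 1: s2^-1 swaps positions 2,3 -> [1 3 2]
  step 2: s2^-1 swaps positions 2,3 -> [1 2 3]
  step 3: s2^-1 swaps positions 2,3 -> [1 3 2]
  step 4: s1 swaps positions 1,2 -> [3 1 2]
  step 5: s2^-1 swaps positions 2,3 -> [3 2 1]
  step 6: s2^-1 swaps positions 2,3 -> [3 1 2]
  step 7: s2 swaps positions 2,3 -> [3 2 1]
  step 8: s1 swaps positions 1,2 -> [2 3 1]
  step 9: s2 swaps positions 2,3 -> [2 1 3]
  step 10: s2^-1 swaps positions 2,3 -> [2 3 1]
  step 11: s2 swaps positions 2,3 -> [2 1 3]
Final permutation (position -> original strand): [2 1 3]
Closure components = cycle count of this permutation = 2.

Answer: 2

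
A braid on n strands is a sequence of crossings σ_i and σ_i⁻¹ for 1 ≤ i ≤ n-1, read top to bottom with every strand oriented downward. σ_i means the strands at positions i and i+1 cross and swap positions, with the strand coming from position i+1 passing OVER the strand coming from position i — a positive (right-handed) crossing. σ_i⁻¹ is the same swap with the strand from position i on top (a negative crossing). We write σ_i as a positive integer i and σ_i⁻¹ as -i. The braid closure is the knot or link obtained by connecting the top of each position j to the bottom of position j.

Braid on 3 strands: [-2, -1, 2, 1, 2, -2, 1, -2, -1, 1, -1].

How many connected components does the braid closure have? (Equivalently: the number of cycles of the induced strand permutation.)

Track the strand permutation on 3 strands, starting from identity.
  step 1: s2^-1 swaps positions 2,3 -> [1 3 2]
  step 2: s1^-1 swaps positions 1,2 -> [3 1 2]
  step 3: s2 swaps positions 2,3 -> [3 2 1]
  step 4: s1 swaps positions 1,2 -> [2 3 1]
  step 5: s2 swaps positions 2,3 -> [2 1 3]
  step 6: s2^-1 swaps positions 2,3 -> [2 3 1]
  step 7: s1 swaps positions 1,2 -> [3 2 1]
  step 8: s2^-1 swaps positions 2,3 -> [3 1 2]
  step 9: s1^-1 swaps positions 1,2 -> [1 3 2]
  step 10: s1 swaps positions 1,2 -> [3 1 2]
  step 11: s1^-1 swaps positions 1,2 -> [1 3 2]
Final permutation (position -> original strand): [1 3 2]
Closure components = cycle count of this permutation = 2.

Answer: 2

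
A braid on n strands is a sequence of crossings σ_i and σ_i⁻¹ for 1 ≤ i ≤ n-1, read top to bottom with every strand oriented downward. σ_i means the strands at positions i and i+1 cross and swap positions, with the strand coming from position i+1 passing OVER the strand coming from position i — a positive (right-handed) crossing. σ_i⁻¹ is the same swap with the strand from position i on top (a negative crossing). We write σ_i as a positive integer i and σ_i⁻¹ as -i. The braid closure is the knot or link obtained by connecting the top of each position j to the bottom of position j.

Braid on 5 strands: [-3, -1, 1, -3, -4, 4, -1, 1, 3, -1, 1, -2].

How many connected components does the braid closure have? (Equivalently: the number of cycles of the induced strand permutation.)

Track the strand permutation on 5 strands, starting from identity.
  step 1: s3^-1 swaps positions 3,4 -> [1 2 4 3 5]
  step 2: s1^-1 swaps positions 1,2 -> [2 1 4 3 5]
  step 3: s1 swaps positions 1,2 -> [1 2 4 3 5]
  step 4: s3^-1 swaps positions 3,4 -> [1 2 3 4 5]
  step 5: s4^-1 swaps positions 4,5 -> [1 2 3 5 4]
  step 6: s4 swaps positions 4,5 -> [1 2 3 4 5]
  step 7: s1^-1 swaps positions 1,2 -> [2 1 3 4 5]
  step 8: s1 swaps positions 1,2 -> [1 2 3 4 5]
  step 9: s3 swaps positions 3,4 -> [1 2 4 3 5]
  step 10: s1^-1 swaps positions 1,2 -> [2 1 4 3 5]
  step 11: s1 swaps positions 1,2 -> [1 2 4 3 5]
  step 12: s2^-1 swaps positions 2,3 -> [1 4 2 3 5]
Final permutation (position -> original strand): [1 4 2 3 5]
Closure components = cycle count of this permutation = 3.

Answer: 3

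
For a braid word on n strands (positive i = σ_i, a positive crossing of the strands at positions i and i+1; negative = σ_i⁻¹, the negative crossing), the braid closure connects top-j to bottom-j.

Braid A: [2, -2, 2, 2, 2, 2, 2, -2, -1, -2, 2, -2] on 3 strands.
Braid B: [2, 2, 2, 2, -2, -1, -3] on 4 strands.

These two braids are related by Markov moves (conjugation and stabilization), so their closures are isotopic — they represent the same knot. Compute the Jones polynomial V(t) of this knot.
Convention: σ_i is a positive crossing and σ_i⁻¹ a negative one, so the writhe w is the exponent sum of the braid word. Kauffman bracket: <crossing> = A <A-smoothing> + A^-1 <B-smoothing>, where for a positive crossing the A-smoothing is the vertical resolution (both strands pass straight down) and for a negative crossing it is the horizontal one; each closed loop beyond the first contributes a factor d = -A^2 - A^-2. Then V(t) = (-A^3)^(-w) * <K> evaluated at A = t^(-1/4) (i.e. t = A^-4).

Markov-equivalent braids have isotopic closures, hence identical knot invariants. Strip the Markov moves from each word to reach a common short braid β, then compute V(t) once on β.
Braid A: s2 s2^-1 s2 s2 s2 s2 s2 s2^-1 s1^-1 s2^-1 s2 s2^-1 on 3 strands reduces by inverse Markov moves (closure unchanged at each step):
  Deconjugate: the word is γ·β·γ⁻¹ with γ = s2 (prefix) and γ⁻¹ = s2^-1 (suffix); strip both.
  Deconjugate: the word is γ·β·γ⁻¹ with γ = s2^-1 s2 (prefix) and γ⁻¹ = s2^-1 s2 (suffix); strip both.
Reduced to β = s2 s2 s2 s2 s2^-1 s1^-1 on 3 strands, 6 crossings.
Braid B: s2 s2 s2 s2 s2^-1 s1^-1 s3^-1 on 4 strands reduces by inverse Markov moves (closure unchanged at each step):
  Destabilize: the word has the form β·s3^-1 where s3^-1 occurs only as the final letter (β ∈ B_3); drop it and the last strand → 3 strands.
Reduced to β = s2 s2 s2 s2 s2^-1 s1^-1 on 3 strands, 6 crossings.
Both give the same β = s2 s2 s2 s2 s2^-1 s1^-1 on 3 strands, so one state sum suffices:
First cancel adjacent σ_i σ_i⁻¹ pairs (Reidemeister II — same braid, same closure): s2 s2 s2 s2 s2^-1 s1^-1 → s2 s2 s2 s1^-1.
Braid: s2 s2 s2 s1^-1 on 3 strands, 4 crossings.
Writhe w = (#positive) - (#negative) = 3 - 1 = 2.
State-sum expansion of <K>. There are 2^4 = 16 states.
Each crossing splits two ways (0=vertical, 1=horizontal). The state's weight is A^(#A-smoothings - #B-smoothings) * d^(loops - 1).
  state 0000: A-exp=+2, loops=3, term = A^2 * d^2
  state 0001: A-exp=+4, loops=2, term = A^4 * d^1
  state 0010: A-exp=+0, loops=2, term = A^0 * d^1
  state 0011: A-exp=+2, loops=1, term = A^2 * d^0
  state 0100: A-exp=+0, loops=2, term = A^0 * d^1
  state 0101: A-exp=+2, loops=1, term = A^2 * d^0
  state 0110: A-exp=-2, loops=3, term = A^-2 * d^2
  state 0111: A-exp=+0, loops=2, term = A^0 * d^1
  state 1000: A-exp=+0, loops=2, term = A^0 * d^1
  state 1001: A-exp=+2, loops=1, term = A^2 * d^0
  state 1010: A-exp=-2, loops=3, term = A^-2 * d^2
  state 1011: A-exp=+0, loops=2, term = A^0 * d^1
  state 1100: A-exp=-2, loops=3, term = A^-2 * d^2
  state 1101: A-exp=+0, loops=2, term = A^0 * d^1
  state 1110: A-exp=-4, loops=4, term = A^-4 * d^3
  state 1111: A-exp=-2, loops=3, term = A^-2 * d^2
Collect the terms by A-exponent (count of states per loop number):
Powers of d = -A^2 - A^-2: d^2 = A^4 + 2 + A^-4; d^3 = -A^6 - 3*A^2 - 3*A^-2 - A^-6.
  A^4 * (d) = -A^6 - A^2
  A^2 * (3 + d^2) = A^6 + 5*A^2 + A^-2
  A^0 * (6*d) = -6*A^2 - 6*A^-2
  A^-2 * (4*d^2) = 4*A^2 + 8*A^-2 + 4*A^-6
  A^-4 * (d^3) = -A^2 - 3*A^-2 - 3*A^-6 - A^-10
Summing the groups: <K> = A^2 + A^-6 - A^-10
Normalise by the writhe: (-A^3)^(-w) = (-A^3)^(-2) = A^-6, so f(A) = A^-6 * <K> = A^-4 + A^-12 - A^-16.
Substitute A = t^(-1/4), i.e. A^e → t^(-e/4): V(t) = -t^4 + t^3 + t

Answer: -t^4 + t^3 + t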